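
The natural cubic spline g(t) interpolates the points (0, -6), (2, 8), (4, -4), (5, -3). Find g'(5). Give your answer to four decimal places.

Write M_i for g''(x_i). With h_i = 2, 2, 1 and divided differences Δ_i = 7, -6, 1, the continuity of g' gives the tridiagonal system
  2·M_0 + 8·M_1 + 2·M_2 = 6(Δ_1 - Δ_0) = -78
  2·M_1 + 6·M_2 + 1·M_3 = 6(Δ_2 - Δ_1) = 42
Natural end conditions: M_0 = M_3 = 0.
Hence M_0 = 0, M_1 = -138/11, M_2 = 123/11, M_3 = 0.
On [4, 5], g'(t) = b_2 + 2c_2·(t - 4) + 3d_2·(t - 4)² with b_2 = Δ_2 - h_2(2M_2 + M_3)/6 = -30/11, c_2 = M_2/2 = 123/22, d_2 = (M_3 - M_2)/(6h_2) = -41/22. So g'(5) = 63/22.

2.8636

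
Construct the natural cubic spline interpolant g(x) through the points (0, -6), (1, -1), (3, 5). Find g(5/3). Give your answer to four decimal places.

1.4938

Let M_i = g''(x_i). Step sizes h_i = 1, 2; slopes of the chords Δ_i = (y_(i+1) - y_i)/h_i = 5, 3.
  1·M_0 + 6·M_1 + 2·M_2 = 6(Δ_1 - Δ_0) = -12
Natural end conditions: M_0 = M_2 = 0.
Forward elimination and back-substitution give M_0 = 0, M_1 = -2, M_2 = 0.
On [1, 3], g(x) = -1 + 13/3·(x - 1) - 1·(x - 1)² + 1/6·(x - 1)³.
With (x - 1) = 2/3: g(5/3) = 121/81.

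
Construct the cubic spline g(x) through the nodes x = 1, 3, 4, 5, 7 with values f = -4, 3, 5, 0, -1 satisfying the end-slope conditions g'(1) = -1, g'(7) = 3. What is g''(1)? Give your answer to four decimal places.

7.8667

With M_i denoting the second derivative at x_i, h_i = 2, 1, 1, 2, and Δ_i = (y_(i+1) − y_i)/h_i = 7/2, 2, -5, -1/2:
  2·M_0 + 6·M_1 + 1·M_2 = 6(Δ_1 - Δ_0) = -9
  1·M_1 + 4·M_2 + 1·M_3 = 6(Δ_2 - Δ_1) = -42
  1·M_2 + 6·M_3 + 2·M_4 = 6(Δ_3 - Δ_2) = 27
Clamped end conditions give two more equations: 2h_0·M_0 + h_0·M_1 = 6(Δ_0 - g'(1)) = 27 and h_3·M_3 + 2h_3·M_4 = 6(g'(7) - Δ_3) = 21.
Hence M_0 = 118/15, M_1 = -67/30, M_2 = -34/3, M_3 = 167/30, M_4 = 37/15.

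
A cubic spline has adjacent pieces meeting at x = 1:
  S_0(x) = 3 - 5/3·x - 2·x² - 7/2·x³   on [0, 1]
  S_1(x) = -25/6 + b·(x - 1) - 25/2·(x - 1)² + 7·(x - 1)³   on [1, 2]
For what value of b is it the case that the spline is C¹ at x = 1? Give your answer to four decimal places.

-16.1667

S_0'(x) = -5/3 - 4·x - 21/2·x², so S_0'(1) = -97/6. On the right, S_1'(1) = b, so b = -97/6.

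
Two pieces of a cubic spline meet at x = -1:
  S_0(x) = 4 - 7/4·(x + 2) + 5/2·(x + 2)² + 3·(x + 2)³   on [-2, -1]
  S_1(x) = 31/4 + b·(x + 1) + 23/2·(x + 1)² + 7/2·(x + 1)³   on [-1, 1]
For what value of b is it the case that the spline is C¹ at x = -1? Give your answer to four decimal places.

12.2500

S_0'(x) = -7/4 + 5·(x + 2) + 9·(x + 2)², so S_0'(-1) = 49/4. On the right, S_1'(-1) = b, so b = 49/4.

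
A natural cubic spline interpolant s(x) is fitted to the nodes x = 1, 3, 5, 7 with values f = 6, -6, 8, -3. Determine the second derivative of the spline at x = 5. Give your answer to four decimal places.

Put m_i = s'' at the i-th knot. Here h = (2, 2, 2) and Δ = (-6, 7, -11/2), so the interior equations h_(i-1)·m_(i-1) + 2(h_(i-1)+h_i)·m_i + h_i·m_(i+1) = 6(Δ_i − Δ_(i-1)) read
  2·m_0 + 8·m_1 + 2·m_2 = 6(Δ_1 - Δ_0) = 78
  2·m_1 + 8·m_2 + 2·m_3 = 6(Δ_2 - Δ_1) = -75
Natural end conditions: m_0 = m_3 = 0.
Solving the tridiagonal system: m_0 = 0, m_1 = 129/10, m_2 = -63/5, m_3 = 0.

-12.6000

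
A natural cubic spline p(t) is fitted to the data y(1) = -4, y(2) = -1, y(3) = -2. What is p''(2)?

Write σ_i for p''(x_i). With h_i = 1, 1 and divided differences Δ_i = 3, -1, the continuity of p' gives the tridiagonal system
  1·σ_0 + 4·σ_1 + 1·σ_2 = 6(Δ_1 - Δ_0) = -24
Natural end conditions: σ_0 = σ_2 = 0.
Forward elimination and back-substitution give σ_0 = 0, σ_1 = -6, σ_2 = 0.

-6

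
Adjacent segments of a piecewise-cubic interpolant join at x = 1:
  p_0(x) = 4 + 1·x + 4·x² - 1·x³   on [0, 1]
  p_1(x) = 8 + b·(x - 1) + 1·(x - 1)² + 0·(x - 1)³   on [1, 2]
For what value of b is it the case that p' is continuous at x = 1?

6

p_0'(x) = 1 + 8·x - 3·x², so p_0'(1) = 6. On the right, p_1'(1) = b, so b = 6.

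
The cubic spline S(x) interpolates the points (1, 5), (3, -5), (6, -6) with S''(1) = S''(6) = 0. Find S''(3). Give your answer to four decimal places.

2.8000

Write σ_i for S''(x_i). With h_i = 2, 3 and divided differences Δ_i = -5, -1/3, the continuity of S' gives the tridiagonal system
  2·σ_0 + 10·σ_1 + 3·σ_2 = 6(Δ_1 - Δ_0) = 28
Natural end conditions: σ_0 = σ_2 = 0.
Forward elimination and back-substitution give σ_0 = 0, σ_1 = 14/5, σ_2 = 0.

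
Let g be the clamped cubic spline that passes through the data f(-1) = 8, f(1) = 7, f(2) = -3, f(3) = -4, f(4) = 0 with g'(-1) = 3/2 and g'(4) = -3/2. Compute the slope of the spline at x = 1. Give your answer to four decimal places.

-8.0488

With σ_i denoting the second derivative at x_i, h_i = 2, 1, 1, 1, and Δ_i = (y_(i+1) − y_i)/h_i = -1/2, -10, -1, 4:
  2·σ_0 + 6·σ_1 + 1·σ_2 = 6(Δ_1 - Δ_0) = -57
  1·σ_1 + 4·σ_2 + 1·σ_3 = 6(Δ_2 - Δ_1) = 54
  1·σ_2 + 4·σ_3 + 1·σ_4 = 6(Δ_3 - Δ_2) = 30
Clamped end conditions give two more equations: 2h_0·σ_0 + h_0·σ_1 = 6(Δ_0 - g'(-1)) = -12 and h_3·σ_3 + 2h_3·σ_4 = 6(g'(4) - Δ_3) = -33.
Solving: σ_0 = 291/82, σ_1 = -537/41, σ_2 = 594/41, σ_3 = 375/41, σ_4 = -864/41.
On [1, 2], g'(x) = b_1 + 2c_1·(x - 1) + 3d_1·(x - 1)² with b_1 = Δ_1 - h_1(2σ_1 + σ_2)/6 = -330/41, c_1 = σ_1/2 = -537/82, d_1 = (σ_2 - σ_1)/(6h_1) = 377/82. So g'(1) = -330/41.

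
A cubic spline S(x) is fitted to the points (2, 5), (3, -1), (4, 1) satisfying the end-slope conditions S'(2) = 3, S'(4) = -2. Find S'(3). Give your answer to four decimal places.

-3.2500

Write σ_i for S''(x_i). With h_i = 1, 1 and divided differences Δ_i = -6, 2, the continuity of S' gives the tridiagonal system
  1·σ_0 + 4·σ_1 + 1·σ_2 = 6(Δ_1 - Δ_0) = 48
Clamped end conditions give two more equations: 2h_0·σ_0 + h_0·σ_1 = 6(Δ_0 - S'(2)) = -54 and h_1·σ_1 + 2h_1·σ_2 = 6(S'(4) - Δ_1) = -24.
Hence σ_0 = -83/2, σ_1 = 29, σ_2 = -53/2.
On [3, 4], S'(x) = b_1 + 2c_1·(x - 3) + 3d_1·(x - 3)² with b_1 = Δ_1 - h_1(2σ_1 + σ_2)/6 = -13/4, c_1 = σ_1/2 = 29/2, d_1 = (σ_2 - σ_1)/(6h_1) = -37/4. So S'(3) = -13/4.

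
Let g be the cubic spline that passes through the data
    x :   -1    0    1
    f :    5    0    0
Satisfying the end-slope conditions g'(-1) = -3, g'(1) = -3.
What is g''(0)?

Put M_i = g'' at the i-th knot. Here h = (1, 1) and Δ = (-5, 0), so the interior equations h_(i-1)·M_(i-1) + 2(h_(i-1)+h_i)·M_i + h_i·M_(i+1) = 6(Δ_i − Δ_(i-1)) read
  1·M_0 + 4·M_1 + 1·M_2 = 6(Δ_1 - Δ_0) = 30
Clamped end conditions give two more equations: 2h_0·M_0 + h_0·M_1 = 6(Δ_0 - g'(-1)) = -12 and h_1·M_1 + 2h_1·M_2 = 6(g'(1) - Δ_1) = -18.
Forward elimination and back-substitution give M_0 = -27/2, M_1 = 15, M_2 = -33/2.

15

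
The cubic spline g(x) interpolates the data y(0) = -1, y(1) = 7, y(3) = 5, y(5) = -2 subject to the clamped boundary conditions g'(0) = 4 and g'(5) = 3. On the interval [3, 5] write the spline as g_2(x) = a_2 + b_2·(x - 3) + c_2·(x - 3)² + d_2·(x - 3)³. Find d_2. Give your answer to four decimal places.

1.0217

Write M_i for g''(x_i). With h_i = 1, 2, 2 and divided differences Δ_i = 8, -1, -7/2, the continuity of g' gives the tridiagonal system
  1·M_0 + 6·M_1 + 2·M_2 = 6(Δ_1 - Δ_0) = -54
  2·M_1 + 8·M_2 + 2·M_3 = 6(Δ_2 - Δ_1) = -15
Clamped end conditions give two more equations: 2h_0·M_0 + h_0·M_1 = 6(Δ_0 - g'(0)) = 24 and h_2·M_2 + 2h_2·M_3 = 6(g'(5) - Δ_2) = 39.
Solving: M_0 = 407/23, M_1 = -262/23, M_2 = -77/46, M_3 = 487/46.
On [3, 5], with g_2(x) = a_2 + b_2·(x - 3) + c_2·(x - 3)² + d_2·(x - 3)³: c_2 = M_2/2 = -77/92, d_2 = (M_3 - M_2)/(6h_2) = 47/46, b_2 = Δ_2 - h_2(2M_2 + M_3)/6 = -136/23.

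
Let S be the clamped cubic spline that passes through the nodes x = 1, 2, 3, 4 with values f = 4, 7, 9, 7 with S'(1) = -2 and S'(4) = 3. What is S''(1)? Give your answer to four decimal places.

16.5333

Let M_i = S''(x_i). Step sizes h_i = 1, 1, 1; slopes of the chords Δ_i = (y_(i+1) - y_i)/h_i = 3, 2, -2.
  1·M_0 + 4·M_1 + 1·M_2 = 6(Δ_1 - Δ_0) = -6
  1·M_1 + 4·M_2 + 1·M_3 = 6(Δ_2 - Δ_1) = -24
Clamped end conditions give two more equations: 2h_0·M_0 + h_0·M_1 = 6(Δ_0 - S'(1)) = 30 and h_2·M_2 + 2h_2·M_3 = 6(S'(4) - Δ_2) = 30.
Forward elimination and back-substitution give M_0 = 248/15, M_1 = -46/15, M_2 = -154/15, M_3 = 302/15.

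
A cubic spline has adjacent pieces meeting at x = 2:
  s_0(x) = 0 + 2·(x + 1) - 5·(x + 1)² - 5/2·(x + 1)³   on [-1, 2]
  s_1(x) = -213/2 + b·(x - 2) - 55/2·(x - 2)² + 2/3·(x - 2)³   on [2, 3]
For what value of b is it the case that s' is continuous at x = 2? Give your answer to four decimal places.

s_0'(x) = 2 - 10·(x + 1) - 15/2·(x + 1)², so s_0'(2) = -191/2. On the right, s_1'(2) = b, so b = -191/2.

-95.5000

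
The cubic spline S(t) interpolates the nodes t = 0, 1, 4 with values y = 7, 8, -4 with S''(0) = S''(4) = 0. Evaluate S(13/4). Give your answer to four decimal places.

0.3184

Write σ_i for S''(x_i). With h_i = 1, 3 and divided differences Δ_i = 1, -4, the continuity of S' gives the tridiagonal system
  1·σ_0 + 8·σ_1 + 3·σ_2 = 6(Δ_1 - Δ_0) = -30
Natural end conditions: σ_0 = σ_2 = 0.
Solving: σ_0 = 0, σ_1 = -15/4, σ_2 = 0.
On [1, 4], S(t) = 8 - 1/4·(t - 1) - 15/8·(t - 1)² + 5/24·(t - 1)³.
With (t - 1) = 9/4: S(13/4) = 163/512.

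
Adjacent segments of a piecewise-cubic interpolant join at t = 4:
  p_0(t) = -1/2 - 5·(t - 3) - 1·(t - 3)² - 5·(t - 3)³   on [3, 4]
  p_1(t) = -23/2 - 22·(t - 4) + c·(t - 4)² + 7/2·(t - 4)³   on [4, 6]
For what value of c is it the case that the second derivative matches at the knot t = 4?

-16

p_0''(t) = -2 - 30·(t - 3), so p_0''(4) = -32. On the right, p_1''(4) = 2c, so c = -16.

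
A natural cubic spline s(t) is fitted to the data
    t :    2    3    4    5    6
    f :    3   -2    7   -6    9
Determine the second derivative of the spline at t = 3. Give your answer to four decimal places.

Put m_i = s'' at the i-th knot. Here h = (1, 1, 1, 1) and Δ = (-5, 9, -13, 15), so the interior equations h_(i-1)·m_(i-1) + 2(h_(i-1)+h_i)·m_i + h_i·m_(i+1) = 6(Δ_i − Δ_(i-1)) read
  1·m_0 + 4·m_1 + 1·m_2 = 6(Δ_1 - Δ_0) = 84
  1·m_1 + 4·m_2 + 1·m_3 = 6(Δ_2 - Δ_1) = -132
  1·m_2 + 4·m_3 + 1·m_4 = 6(Δ_3 - Δ_2) = 168
Natural end conditions: m_0 = m_4 = 0.
Solving: m_0 = 0, m_1 = 489/14, m_2 = -390/7, m_3 = 783/14, m_4 = 0.

34.9286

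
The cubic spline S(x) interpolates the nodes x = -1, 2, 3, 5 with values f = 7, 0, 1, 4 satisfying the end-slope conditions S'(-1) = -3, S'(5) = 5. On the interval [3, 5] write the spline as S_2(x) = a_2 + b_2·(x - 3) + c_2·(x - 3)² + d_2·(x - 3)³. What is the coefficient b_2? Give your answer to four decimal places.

0.8095

With σ_i denoting the second derivative at x_i, h_i = 3, 1, 2, and Δ_i = (y_(i+1) − y_i)/h_i = -7/3, 1, 3/2:
  3·σ_0 + 8·σ_1 + 1·σ_2 = 6(Δ_1 - Δ_0) = 20
  1·σ_1 + 6·σ_2 + 2·σ_3 = 6(Δ_2 - Δ_1) = 3
Clamped end conditions give two more equations: 2h_0·σ_0 + h_0·σ_1 = 6(Δ_0 - S'(-1)) = 4 and h_2·σ_2 + 2h_2·σ_3 = 6(S'(5) - Δ_2) = 21.
Solving: σ_0 = -37/42, σ_1 = 65/21, σ_2 = -89/42, σ_3 = 265/42.
On [3, 5], with S_2(x) = a_2 + b_2·(x - 3) + c_2·(x - 3)² + d_2·(x - 3)³: c_2 = σ_2/2 = -89/84, d_2 = (σ_3 - σ_2)/(6h_2) = 59/84, b_2 = Δ_2 - h_2(2σ_2 + σ_3)/6 = 17/21.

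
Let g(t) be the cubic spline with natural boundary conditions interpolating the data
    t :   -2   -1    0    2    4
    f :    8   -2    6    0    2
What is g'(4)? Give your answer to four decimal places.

3.5714

Let M_i = g''(x_i). Step sizes h_i = 1, 1, 2, 2; slopes of the chords Δ_i = (y_(i+1) - y_i)/h_i = -10, 8, -3, 1.
  1·M_0 + 4·M_1 + 1·M_2 = 6(Δ_1 - Δ_0) = 108
  1·M_1 + 6·M_2 + 2·M_3 = 6(Δ_2 - Δ_1) = -66
  2·M_2 + 8·M_3 + 2·M_4 = 6(Δ_3 - Δ_2) = 24
Natural end conditions: M_0 = M_4 = 0.
Solving the tridiagonal system: M_0 = 0, M_1 = 222/7, M_2 = -132/7, M_3 = 54/7, M_4 = 0.
On [2, 4], g'(t) = b_3 + 2c_3·(t - 2) + 3d_3·(t - 2)² with b_3 = Δ_3 - h_3(2M_3 + M_4)/6 = -29/7, c_3 = M_3/2 = 27/7, d_3 = (M_4 - M_3)/(6h_3) = -9/14. So g'(4) = 25/7.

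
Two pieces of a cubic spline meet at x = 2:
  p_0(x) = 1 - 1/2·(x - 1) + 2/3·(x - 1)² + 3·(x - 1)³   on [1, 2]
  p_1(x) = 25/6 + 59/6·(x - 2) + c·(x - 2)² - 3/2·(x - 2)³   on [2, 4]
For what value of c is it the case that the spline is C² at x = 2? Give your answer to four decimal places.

p_0''(x) = 4/3 + 18·(x - 1), so p_0''(2) = 58/3. On the right, p_1''(2) = 2c, so c = 29/3.

9.6667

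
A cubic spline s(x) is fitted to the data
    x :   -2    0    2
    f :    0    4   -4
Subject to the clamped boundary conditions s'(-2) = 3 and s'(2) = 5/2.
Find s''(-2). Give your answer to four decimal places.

Let m_i = s''(x_i). Step sizes h_i = 2, 2; slopes of the chords Δ_i = (y_(i+1) - y_i)/h_i = 2, -4.
  2·m_0 + 8·m_1 + 2·m_2 = 6(Δ_1 - Δ_0) = -36
Clamped end conditions give two more equations: 2h_0·m_0 + h_0·m_1 = 6(Δ_0 - s'(-2)) = -6 and h_1·m_1 + 2h_1·m_2 = 6(s'(2) - Δ_1) = 39.
Forward elimination and back-substitution give m_0 = 23/8, m_1 = -35/4, m_2 = 113/8.

2.8750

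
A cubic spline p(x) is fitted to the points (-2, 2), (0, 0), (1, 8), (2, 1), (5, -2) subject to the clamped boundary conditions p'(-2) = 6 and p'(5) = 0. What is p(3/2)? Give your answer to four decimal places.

With M_i denoting the second derivative at x_i, h_i = 2, 1, 1, 3, and Δ_i = (y_(i+1) − y_i)/h_i = -1, 8, -7, -1:
  2·M_0 + 6·M_1 + 1·M_2 = 6(Δ_1 - Δ_0) = 54
  1·M_1 + 4·M_2 + 1·M_3 = 6(Δ_2 - Δ_1) = -90
  1·M_2 + 8·M_3 + 3·M_4 = 6(Δ_3 - Δ_2) = 36
Clamped end conditions give two more equations: 2h_0·M_0 + h_0·M_1 = 6(Δ_0 - p'(-2)) = -42 and h_3·M_3 + 2h_3·M_4 = 6(p'(5) - Δ_3) = 6.
Hence M_0 = -3321/158, M_1 = 1662/79, M_2 = -2385/79, M_3 = 768/79, M_4 = -305/79.
On [1, 2], p(x) = 8 + 114/79·(x - 1) - 2385/158·(x - 1)² + 1051/158·(x - 1)³.
With (x - 1) = 1/2: p(3/2) = 7305/1264.

5.7793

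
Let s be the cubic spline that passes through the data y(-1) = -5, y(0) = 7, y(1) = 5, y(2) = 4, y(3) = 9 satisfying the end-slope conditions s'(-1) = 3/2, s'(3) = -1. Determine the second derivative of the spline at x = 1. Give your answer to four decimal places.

Write σ_i for s''(x_i). With h_i = 1, 1, 1, 1 and divided differences Δ_i = 12, -2, -1, 5, the continuity of s' gives the tridiagonal system
  1·σ_0 + 4·σ_1 + 1·σ_2 = 6(Δ_1 - Δ_0) = -84
  1·σ_1 + 4·σ_2 + 1·σ_3 = 6(Δ_2 - Δ_1) = 6
  1·σ_2 + 4·σ_3 + 1·σ_4 = 6(Δ_3 - Δ_2) = 36
Clamped end conditions give two more equations: 2h_0·σ_0 + h_0·σ_1 = 6(Δ_0 - s'(-1)) = 63 and h_3·σ_3 + 2h_3·σ_4 = 6(s'(3) - Δ_3) = -36.
Forward elimination and back-substitution give σ_0 = 2743/56, σ_1 = -979/28, σ_2 = 55/8, σ_3 = 377/28, σ_4 = -1385/56.

6.8750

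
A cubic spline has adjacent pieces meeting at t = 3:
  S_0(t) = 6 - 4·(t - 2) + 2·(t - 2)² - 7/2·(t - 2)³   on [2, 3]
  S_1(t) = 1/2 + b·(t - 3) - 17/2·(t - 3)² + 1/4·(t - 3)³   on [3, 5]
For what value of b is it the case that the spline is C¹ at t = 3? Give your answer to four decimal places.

S_0'(t) = -4 + 4·(t - 2) - 21/2·(t - 2)², so S_0'(3) = -21/2. On the right, S_1'(3) = b, so b = -21/2.

-10.5000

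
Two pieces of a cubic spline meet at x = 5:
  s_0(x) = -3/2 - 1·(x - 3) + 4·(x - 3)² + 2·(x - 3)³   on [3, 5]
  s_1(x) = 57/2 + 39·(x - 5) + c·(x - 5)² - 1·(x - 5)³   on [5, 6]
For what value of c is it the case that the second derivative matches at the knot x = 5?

s_0''(x) = 8 + 12·(x - 3), so s_0''(5) = 32. On the right, s_1''(5) = 2c, so c = 16.

16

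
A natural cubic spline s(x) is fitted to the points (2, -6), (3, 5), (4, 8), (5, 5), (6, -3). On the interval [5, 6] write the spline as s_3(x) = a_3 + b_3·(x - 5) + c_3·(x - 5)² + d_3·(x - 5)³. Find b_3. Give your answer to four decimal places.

-5.8929

Write M_i for s''(x_i). With h_i = 1, 1, 1, 1 and divided differences Δ_i = 11, 3, -3, -8, the continuity of s' gives the tridiagonal system
  1·M_0 + 4·M_1 + 1·M_2 = 6(Δ_1 - Δ_0) = -48
  1·M_1 + 4·M_2 + 1·M_3 = 6(Δ_2 - Δ_1) = -36
  1·M_2 + 4·M_3 + 1·M_4 = 6(Δ_3 - Δ_2) = -30
Natural end conditions: M_0 = M_4 = 0.
Solving the tridiagonal system: M_0 = 0, M_1 = -303/28, M_2 = -33/7, M_3 = -177/28, M_4 = 0.
On [5, 6], with s_3(x) = a_3 + b_3·(x - 5) + c_3·(x - 5)² + d_3·(x - 5)³: c_3 = M_3/2 = -177/56, d_3 = (M_4 - M_3)/(6h_3) = 59/56, b_3 = Δ_3 - h_3(2M_3 + M_4)/6 = -165/28.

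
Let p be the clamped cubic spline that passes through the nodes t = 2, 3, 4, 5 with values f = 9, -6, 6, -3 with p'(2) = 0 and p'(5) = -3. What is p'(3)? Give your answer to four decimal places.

Put M_i = p'' at the i-th knot. Here h = (1, 1, 1) and Δ = (-15, 12, -9), so the interior equations h_(i-1)·M_(i-1) + 2(h_(i-1)+h_i)·M_i + h_i·M_(i+1) = 6(Δ_i − Δ_(i-1)) read
  1·M_0 + 4·M_1 + 1·M_2 = 6(Δ_1 - Δ_0) = 162
  1·M_1 + 4·M_2 + 1·M_3 = 6(Δ_2 - Δ_1) = -126
Clamped end conditions give two more equations: 2h_0·M_0 + h_0·M_1 = 6(Δ_0 - p'(2)) = -90 and h_2·M_2 + 2h_2·M_3 = 6(p'(5) - Δ_2) = 36.
Solving the tridiagonal system: M_0 = -418/5, M_1 = 386/5, M_2 = -316/5, M_3 = 248/5.
On [3, 4], p'(t) = b_1 + 2c_1·(t - 3) + 3d_1·(t - 3)² with b_1 = Δ_1 - h_1(2M_1 + M_2)/6 = -16/5, c_1 = M_1/2 = 193/5, d_1 = (M_2 - M_1)/(6h_1) = -117/5. So p'(3) = -16/5.

-3.2000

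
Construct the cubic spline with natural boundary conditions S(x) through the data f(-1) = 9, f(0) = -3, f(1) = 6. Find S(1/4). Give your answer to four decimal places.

Put σ_i = S'' at the i-th knot. Here h = (1, 1) and Δ = (-12, 9), so the interior equations h_(i-1)·σ_(i-1) + 2(h_(i-1)+h_i)·σ_i + h_i·σ_(i+1) = 6(Δ_i − Δ_(i-1)) read
  1·σ_0 + 4·σ_1 + 1·σ_2 = 6(Δ_1 - Δ_0) = 126
Natural end conditions: σ_0 = σ_2 = 0.
Solving: σ_0 = 0, σ_1 = 63/2, σ_2 = 0.
On [0, 1], S(x) = -3 - 3/2·x + 63/4·x² - 21/4·x³.
With x = 1/4: S(1/4) = -633/256.

-2.4727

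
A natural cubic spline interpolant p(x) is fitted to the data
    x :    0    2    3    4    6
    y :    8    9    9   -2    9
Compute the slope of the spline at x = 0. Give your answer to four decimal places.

Write M_i for p''(x_i). With h_i = 2, 1, 1, 2 and divided differences Δ_i = 1/2, 0, -11, 11/2, the continuity of p' gives the tridiagonal system
  2·M_0 + 6·M_1 + 1·M_2 = 6(Δ_1 - Δ_0) = -3
  1·M_1 + 4·M_2 + 1·M_3 = 6(Δ_2 - Δ_1) = -66
  1·M_2 + 6·M_3 + 2·M_4 = 6(Δ_3 - Δ_2) = 99
Natural end conditions: M_0 = M_4 = 0.
Solving the tridiagonal system: M_0 = 0, M_1 = 71/22, M_2 = -246/11, M_3 = 445/22, M_4 = 0.
On [0, 2], p'(x) = b_0 + 2c_0·x + 3d_0·x² with b_0 = Δ_0 - h_0(2M_0 + M_1)/6 = -19/33, c_0 = M_0/2 = 0, d_0 = (M_1 - M_0)/(6h_0) = 71/264. So p'(0) = -19/33.

-0.5758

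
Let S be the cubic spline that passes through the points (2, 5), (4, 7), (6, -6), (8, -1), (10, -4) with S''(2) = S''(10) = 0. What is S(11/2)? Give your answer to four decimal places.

With σ_i denoting the second derivative at x_i, h_i = 2, 2, 2, 2, and Δ_i = (y_(i+1) − y_i)/h_i = 1, -13/2, 5/2, -3/2:
  2·σ_0 + 8·σ_1 + 2·σ_2 = 6(Δ_1 - Δ_0) = -45
  2·σ_1 + 8·σ_2 + 2·σ_3 = 6(Δ_2 - Δ_1) = 54
  2·σ_2 + 8·σ_3 + 2·σ_4 = 6(Δ_3 - Δ_2) = -24
Natural end conditions: σ_0 = σ_4 = 0.
Solving the tridiagonal system: σ_0 = 0, σ_1 = -915/112, σ_2 = 285/28, σ_3 = -621/112, σ_4 = 0.
On [4, 6], S(x) = 7 - 249/56·(x - 4) - 915/224·(x - 4)² + 685/448·(x - 4)³.
With (x - 4) = 3/2: S(11/2) = -13261/3584.

-3.7001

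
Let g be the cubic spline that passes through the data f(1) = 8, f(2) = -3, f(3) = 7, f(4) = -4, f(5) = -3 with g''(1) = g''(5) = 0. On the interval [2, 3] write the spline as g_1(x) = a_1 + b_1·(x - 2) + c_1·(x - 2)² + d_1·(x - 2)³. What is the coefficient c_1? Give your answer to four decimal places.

With M_i denoting the second derivative at x_i, h_i = 1, 1, 1, 1, and Δ_i = (y_(i+1) − y_i)/h_i = -11, 10, -11, 1:
  1·M_0 + 4·M_1 + 1·M_2 = 6(Δ_1 - Δ_0) = 126
  1·M_1 + 4·M_2 + 1·M_3 = 6(Δ_2 - Δ_1) = -126
  1·M_2 + 4·M_3 + 1·M_4 = 6(Δ_3 - Δ_2) = 72
Natural end conditions: M_0 = M_4 = 0.
Solving the tridiagonal system: M_0 = 0, M_1 = 1233/28, M_2 = -351/7, M_3 = 855/28, M_4 = 0.
On [2, 3], with g_1(x) = a_1 + b_1·(x - 2) + c_1·(x - 2)² + d_1·(x - 2)³: c_1 = M_1/2 = 1233/56, d_1 = (M_2 - M_1)/(6h_1) = -879/56, b_1 = Δ_1 - h_1(2M_1 + M_2)/6 = 103/28.

22.0179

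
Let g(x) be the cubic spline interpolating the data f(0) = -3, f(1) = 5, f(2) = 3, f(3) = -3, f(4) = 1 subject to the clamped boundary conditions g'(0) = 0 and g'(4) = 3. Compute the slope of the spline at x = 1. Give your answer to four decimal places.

Write M_i for g''(x_i). With h_i = 1, 1, 1, 1 and divided differences Δ_i = 8, -2, -6, 4, the continuity of g' gives the tridiagonal system
  1·M_0 + 4·M_1 + 1·M_2 = 6(Δ_1 - Δ_0) = -60
  1·M_1 + 4·M_2 + 1·M_3 = 6(Δ_2 - Δ_1) = -24
  1·M_2 + 4·M_3 + 1·M_4 = 6(Δ_3 - Δ_2) = 60
Clamped end conditions give two more equations: 2h_0·M_0 + h_0·M_1 = 6(Δ_0 - g'(0)) = 48 and h_3·M_3 + 2h_3·M_4 = 6(g'(4) - Δ_3) = -6.
Solving the tridiagonal system: M_0 = 141/4, M_1 = -45/2, M_2 = -21/4, M_3 = 39/2, M_4 = -51/4.
On [1, 2], g'(x) = b_1 + 2c_1·(x - 1) + 3d_1·(x - 1)² with b_1 = Δ_1 - h_1(2M_1 + M_2)/6 = 51/8, c_1 = M_1/2 = -45/4, d_1 = (M_2 - M_1)/(6h_1) = 23/8. So g'(1) = 51/8.

6.3750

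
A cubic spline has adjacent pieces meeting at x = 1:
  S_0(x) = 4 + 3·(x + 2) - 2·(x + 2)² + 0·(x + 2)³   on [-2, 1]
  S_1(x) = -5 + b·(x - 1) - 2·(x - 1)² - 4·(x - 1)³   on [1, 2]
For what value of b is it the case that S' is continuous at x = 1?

S_0'(x) = 3 - 4·(x + 2) + 0·(x + 2)², so S_0'(1) = -9. On the right, S_1'(1) = b, so b = -9.

-9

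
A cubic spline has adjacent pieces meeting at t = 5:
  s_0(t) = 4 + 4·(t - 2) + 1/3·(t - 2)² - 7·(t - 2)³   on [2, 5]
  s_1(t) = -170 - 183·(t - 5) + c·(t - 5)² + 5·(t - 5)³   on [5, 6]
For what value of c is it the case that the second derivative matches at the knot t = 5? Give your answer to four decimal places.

s_0''(t) = 2/3 - 42·(t - 2), so s_0''(5) = -376/3. On the right, s_1''(5) = 2c, so c = -188/3.

-62.6667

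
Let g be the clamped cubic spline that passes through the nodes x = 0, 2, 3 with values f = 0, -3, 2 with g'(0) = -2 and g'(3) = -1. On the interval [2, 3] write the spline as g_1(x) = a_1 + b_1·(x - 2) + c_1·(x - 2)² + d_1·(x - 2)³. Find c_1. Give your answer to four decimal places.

Write m_i for g''(x_i). With h_i = 2, 1 and divided differences Δ_i = -3/2, 5, the continuity of g' gives the tridiagonal system
  2·m_0 + 6·m_1 + 1·m_2 = 6(Δ_1 - Δ_0) = 39
Clamped end conditions give two more equations: 2h_0·m_0 + h_0·m_1 = 6(Δ_0 - g'(0)) = 3 and h_1·m_1 + 2h_1·m_2 = 6(g'(3) - Δ_1) = -36.
Forward elimination and back-substitution give m_0 = -65/12, m_1 = 37/3, m_2 = -145/6.
On [2, 3], with g_1(x) = a_1 + b_1·(x - 2) + c_1·(x - 2)² + d_1·(x - 2)³: c_1 = m_1/2 = 37/6, d_1 = (m_2 - m_1)/(6h_1) = -73/12, b_1 = Δ_1 - h_1(2m_1 + m_2)/6 = 59/12.

6.1667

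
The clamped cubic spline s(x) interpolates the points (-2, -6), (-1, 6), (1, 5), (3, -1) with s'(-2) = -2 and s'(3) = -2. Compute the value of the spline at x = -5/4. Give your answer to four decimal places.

Let M_i = s''(x_i). Step sizes h_i = 1, 2, 2; slopes of the chords Δ_i = (y_(i+1) - y_i)/h_i = 12, -1/2, -3.
  1·M_0 + 6·M_1 + 2·M_2 = 6(Δ_1 - Δ_0) = -75
  2·M_1 + 8·M_2 + 2·M_3 = 6(Δ_2 - Δ_1) = -15
Clamped end conditions give two more equations: 2h_0·M_0 + h_0·M_1 = 6(Δ_0 - s'(-2)) = 84 and h_2·M_2 + 2h_2·M_3 = 6(s'(3) - Δ_2) = 6.
Forward elimination and back-substitution give M_0 = 1227/23, M_1 = -522/23, M_2 = 90/23, M_3 = -21/46.
On [-2, -1], s(x) = -6 - 2·(x + 2) + 1227/46·(x + 2)² - 583/46·(x + 2)³.
With (x + 2) = 3/4: s(-5/4) = 6351/2944.

2.1573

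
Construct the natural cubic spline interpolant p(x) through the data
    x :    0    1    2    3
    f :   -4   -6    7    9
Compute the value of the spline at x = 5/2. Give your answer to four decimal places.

9.4750

Let m_i = p''(x_i). Step sizes h_i = 1, 1, 1; slopes of the chords Δ_i = (y_(i+1) - y_i)/h_i = -2, 13, 2.
  1·m_0 + 4·m_1 + 1·m_2 = 6(Δ_1 - Δ_0) = 90
  1·m_1 + 4·m_2 + 1·m_3 = 6(Δ_2 - Δ_1) = -66
Natural end conditions: m_0 = m_3 = 0.
Forward elimination and back-substitution give m_0 = 0, m_1 = 142/5, m_2 = -118/5, m_3 = 0.
On [2, 3], p(x) = 7 + 148/15·(x - 2) - 59/5·(x - 2)² + 59/15·(x - 2)³.
With (x - 2) = 1/2: p(5/2) = 379/40.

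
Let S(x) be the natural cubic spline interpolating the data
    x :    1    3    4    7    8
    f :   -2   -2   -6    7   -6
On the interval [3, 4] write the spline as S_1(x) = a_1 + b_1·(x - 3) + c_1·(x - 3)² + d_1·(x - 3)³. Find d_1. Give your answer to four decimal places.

3.3623

Put σ_i = S'' at the i-th knot. Here h = (2, 1, 3, 1) and Δ = (0, -4, 13/3, -13), so the interior equations h_(i-1)·σ_(i-1) + 2(h_(i-1)+h_i)·σ_i + h_i·σ_(i+1) = 6(Δ_i − Δ_(i-1)) read
  2·σ_0 + 6·σ_1 + 1·σ_2 = 6(Δ_1 - Δ_0) = -24
  1·σ_1 + 8·σ_2 + 3·σ_3 = 6(Δ_2 - Δ_1) = 50
  3·σ_2 + 8·σ_3 + 1·σ_4 = 6(Δ_3 - Δ_2) = -104
Natural end conditions: σ_0 = σ_4 = 0.
Solving: σ_0 = 0, σ_1 = -1016/161, σ_2 = 2232/161, σ_3 = -2930/161, σ_4 = 0.
On [3, 4], with S_1(x) = a_1 + b_1·(x - 3) + c_1·(x - 3)² + d_1·(x - 3)³: c_1 = σ_1/2 = -508/161, d_1 = (σ_2 - σ_1)/(6h_1) = 232/69, b_1 = Δ_1 - h_1(2σ_1 + σ_2)/6 = -2032/483.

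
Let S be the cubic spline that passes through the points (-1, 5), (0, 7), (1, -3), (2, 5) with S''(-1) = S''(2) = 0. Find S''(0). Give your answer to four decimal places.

-26.4000

Put m_i = S'' at the i-th knot. Here h = (1, 1, 1) and Δ = (2, -10, 8), so the interior equations h_(i-1)·m_(i-1) + 2(h_(i-1)+h_i)·m_i + h_i·m_(i+1) = 6(Δ_i − Δ_(i-1)) read
  1·m_0 + 4·m_1 + 1·m_2 = 6(Δ_1 - Δ_0) = -72
  1·m_1 + 4·m_2 + 1·m_3 = 6(Δ_2 - Δ_1) = 108
Natural end conditions: m_0 = m_3 = 0.
Solving the tridiagonal system: m_0 = 0, m_1 = -132/5, m_2 = 168/5, m_3 = 0.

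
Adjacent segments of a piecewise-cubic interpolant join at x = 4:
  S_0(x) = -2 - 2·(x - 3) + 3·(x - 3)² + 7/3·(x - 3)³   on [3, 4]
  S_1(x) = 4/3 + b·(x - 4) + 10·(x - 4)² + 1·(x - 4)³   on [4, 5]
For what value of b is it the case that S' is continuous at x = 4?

11

S_0'(x) = -2 + 6·(x - 3) + 7·(x - 3)², so S_0'(4) = 11. On the right, S_1'(4) = b, so b = 11.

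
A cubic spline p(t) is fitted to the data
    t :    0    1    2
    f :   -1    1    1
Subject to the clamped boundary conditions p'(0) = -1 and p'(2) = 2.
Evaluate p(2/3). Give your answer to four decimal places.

0.2222

Write M_i for p''(x_i). With h_i = 1, 1 and divided differences Δ_i = 2, 0, the continuity of p' gives the tridiagonal system
  1·M_0 + 4·M_1 + 1·M_2 = 6(Δ_1 - Δ_0) = -12
Clamped end conditions give two more equations: 2h_0·M_0 + h_0·M_1 = 6(Δ_0 - p'(0)) = 18 and h_1·M_1 + 2h_1·M_2 = 6(p'(2) - Δ_1) = 12.
Solving the tridiagonal system: M_0 = 27/2, M_1 = -9, M_2 = 21/2.
On [0, 1], p(t) = -1 - 1·t + 27/4·t² - 15/4·t³.
With t = 2/3: p(2/3) = 2/9.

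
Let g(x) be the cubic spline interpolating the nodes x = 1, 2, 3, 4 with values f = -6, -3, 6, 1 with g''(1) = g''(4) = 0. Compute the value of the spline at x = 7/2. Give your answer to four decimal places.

Put M_i = g'' at the i-th knot. Here h = (1, 1, 1) and Δ = (3, 9, -5), so the interior equations h_(i-1)·M_(i-1) + 2(h_(i-1)+h_i)·M_i + h_i·M_(i+1) = 6(Δ_i − Δ_(i-1)) read
  1·M_0 + 4·M_1 + 1·M_2 = 6(Δ_1 - Δ_0) = 36
  1·M_1 + 4·M_2 + 1·M_3 = 6(Δ_2 - Δ_1) = -84
Natural end conditions: M_0 = M_3 = 0.
Solving the tridiagonal system: M_0 = 0, M_1 = 76/5, M_2 = -124/5, M_3 = 0.
On [3, 4], g(x) = 6 + 49/15·(x - 3) - 62/5·(x - 3)² + 62/15·(x - 3)³.
With (x - 3) = 1/2: g(7/2) = 101/20.

5.0500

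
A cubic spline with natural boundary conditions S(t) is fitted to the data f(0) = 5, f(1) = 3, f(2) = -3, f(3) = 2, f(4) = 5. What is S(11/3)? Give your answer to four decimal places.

4.4127

Write M_i for S''(x_i). With h_i = 1, 1, 1, 1 and divided differences Δ_i = -2, -6, 5, 3, the continuity of S' gives the tridiagonal system
  1·M_0 + 4·M_1 + 1·M_2 = 6(Δ_1 - Δ_0) = -24
  1·M_1 + 4·M_2 + 1·M_3 = 6(Δ_2 - Δ_1) = 66
  1·M_2 + 4·M_3 + 1·M_4 = 6(Δ_3 - Δ_2) = -12
Natural end conditions: M_0 = M_4 = 0.
Hence M_0 = 0, M_1 = -159/14, M_2 = 150/7, M_3 = -117/14, M_4 = 0.
On [3, 4], S(t) = 2 + 81/14·(t - 3) - 117/28·(t - 3)² + 39/28·(t - 3)³.
With (t - 3) = 2/3: S(11/3) = 278/63.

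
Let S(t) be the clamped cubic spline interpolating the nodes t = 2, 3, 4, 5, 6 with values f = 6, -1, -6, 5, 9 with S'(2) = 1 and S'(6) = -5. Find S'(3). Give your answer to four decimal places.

-10.3036

Let m_i = S''(x_i). Step sizes h_i = 1, 1, 1, 1; slopes of the chords Δ_i = (y_(i+1) - y_i)/h_i = -7, -5, 11, 4.
  1·m_0 + 4·m_1 + 1·m_2 = 6(Δ_1 - Δ_0) = 12
  1·m_1 + 4·m_2 + 1·m_3 = 6(Δ_2 - Δ_1) = 96
  1·m_2 + 4·m_3 + 1·m_4 = 6(Δ_3 - Δ_2) = -42
Clamped end conditions give two more equations: 2h_0·m_0 + h_0·m_1 = 6(Δ_0 - S'(2)) = -48 and h_3·m_3 + 2h_3·m_4 = 6(S'(6) - Δ_3) = -54.
Solving the tridiagonal system: m_0 = -711/28, m_1 = 39/14, m_2 = 105/4, m_3 = -165/14, m_4 = -591/28.
On [3, 4], S'(t) = b_1 + 2c_1·(t - 3) + 3d_1·(t - 3)² with b_1 = Δ_1 - h_1(2m_1 + m_2)/6 = -577/56, c_1 = m_1/2 = 39/28, d_1 = (m_2 - m_1)/(6h_1) = 219/56. So S'(3) = -577/56.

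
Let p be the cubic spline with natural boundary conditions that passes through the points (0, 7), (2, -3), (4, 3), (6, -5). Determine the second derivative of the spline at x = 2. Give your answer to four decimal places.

7.8000

Put M_i = p'' at the i-th knot. Here h = (2, 2, 2) and Δ = (-5, 3, -4), so the interior equations h_(i-1)·M_(i-1) + 2(h_(i-1)+h_i)·M_i + h_i·M_(i+1) = 6(Δ_i − Δ_(i-1)) read
  2·M_0 + 8·M_1 + 2·M_2 = 6(Δ_1 - Δ_0) = 48
  2·M_1 + 8·M_2 + 2·M_3 = 6(Δ_2 - Δ_1) = -42
Natural end conditions: M_0 = M_3 = 0.
Forward elimination and back-substitution give M_0 = 0, M_1 = 39/5, M_2 = -36/5, M_3 = 0.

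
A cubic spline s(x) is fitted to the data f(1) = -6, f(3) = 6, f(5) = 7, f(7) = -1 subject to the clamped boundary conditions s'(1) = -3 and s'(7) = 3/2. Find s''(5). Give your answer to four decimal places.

Write σ_i for s''(x_i). With h_i = 2, 2, 2 and divided differences Δ_i = 6, 1/2, -4, the continuity of s' gives the tridiagonal system
  2·σ_0 + 8·σ_1 + 2·σ_2 = 6(Δ_1 - Δ_0) = -33
  2·σ_1 + 8·σ_2 + 2·σ_3 = 6(Δ_2 - Δ_1) = -27
Clamped end conditions give two more equations: 2h_0·σ_0 + h_0·σ_1 = 6(Δ_0 - s'(1)) = 54 and h_2·σ_2 + 2h_2·σ_3 = 6(s'(7) - Δ_2) = 33.
Solving: σ_0 = 86/5, σ_1 = -37/5, σ_2 = -41/10, σ_3 = 103/10.

-4.1000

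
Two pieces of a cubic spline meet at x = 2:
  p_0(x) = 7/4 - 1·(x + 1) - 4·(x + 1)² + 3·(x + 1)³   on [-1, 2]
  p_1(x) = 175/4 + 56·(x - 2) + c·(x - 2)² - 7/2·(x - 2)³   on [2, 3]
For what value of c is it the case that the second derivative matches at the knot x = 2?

p_0''(x) = -8 + 18·(x + 1), so p_0''(2) = 46. On the right, p_1''(2) = 2c, so c = 23.

23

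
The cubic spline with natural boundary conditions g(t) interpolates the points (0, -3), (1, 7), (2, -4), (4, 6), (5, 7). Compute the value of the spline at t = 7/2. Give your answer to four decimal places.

2.1537

Write m_i for g''(x_i). With h_i = 1, 1, 2, 1 and divided differences Δ_i = 10, -11, 5, 1, the continuity of g' gives the tridiagonal system
  1·m_0 + 4·m_1 + 1·m_2 = 6(Δ_1 - Δ_0) = -126
  1·m_1 + 6·m_2 + 2·m_3 = 6(Δ_2 - Δ_1) = 96
  2·m_2 + 6·m_3 + 1·m_4 = 6(Δ_3 - Δ_2) = -24
Natural end conditions: m_0 = m_4 = 0.
Hence m_0 = 0, m_1 = -2328/61, m_2 = 1626/61, m_3 = -786/61, m_4 = 0.
On [2, 4], g(t) = -4 - 517/61·(t - 2) + 813/61·(t - 2)² - 201/61·(t - 2)³.
With (t - 2) = 3/2: g(7/2) = 1051/488.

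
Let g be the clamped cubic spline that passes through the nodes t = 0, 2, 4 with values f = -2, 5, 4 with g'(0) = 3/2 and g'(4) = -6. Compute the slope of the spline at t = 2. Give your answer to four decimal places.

Let M_i = g''(x_i). Step sizes h_i = 2, 2; slopes of the chords Δ_i = (y_(i+1) - y_i)/h_i = 7/2, -1/2.
  2·M_0 + 8·M_1 + 2·M_2 = 6(Δ_1 - Δ_0) = -24
Clamped end conditions give two more equations: 2h_0·M_0 + h_0·M_1 = 6(Δ_0 - g'(0)) = 12 and h_1·M_1 + 2h_1·M_2 = 6(g'(4) - Δ_1) = -33.
Hence M_0 = 33/8, M_1 = -9/4, M_2 = -57/8.
On [2, 4], g'(t) = b_1 + 2c_1·(t - 2) + 3d_1·(t - 2)² with b_1 = Δ_1 - h_1(2M_1 + M_2)/6 = 27/8, c_1 = M_1/2 = -9/8, d_1 = (M_2 - M_1)/(6h_1) = -13/32. So g'(2) = 27/8.

3.3750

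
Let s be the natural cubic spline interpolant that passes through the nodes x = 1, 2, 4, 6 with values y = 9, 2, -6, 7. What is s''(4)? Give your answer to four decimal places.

7.7727

With M_i denoting the second derivative at x_i, h_i = 1, 2, 2, and Δ_i = (y_(i+1) − y_i)/h_i = -7, -4, 13/2:
  1·M_0 + 6·M_1 + 2·M_2 = 6(Δ_1 - Δ_0) = 18
  2·M_1 + 8·M_2 + 2·M_3 = 6(Δ_2 - Δ_1) = 63
Natural end conditions: M_0 = M_3 = 0.
Forward elimination and back-substitution give M_0 = 0, M_1 = 9/22, M_2 = 171/22, M_3 = 0.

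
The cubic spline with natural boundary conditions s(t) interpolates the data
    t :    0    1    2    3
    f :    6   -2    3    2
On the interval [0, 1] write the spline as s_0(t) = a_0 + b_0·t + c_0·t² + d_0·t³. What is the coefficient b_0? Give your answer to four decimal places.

Write σ_i for s''(x_i). With h_i = 1, 1, 1 and divided differences Δ_i = -8, 5, -1, the continuity of s' gives the tridiagonal system
  1·σ_0 + 4·σ_1 + 1·σ_2 = 6(Δ_1 - Δ_0) = 78
  1·σ_1 + 4·σ_2 + 1·σ_3 = 6(Δ_2 - Δ_1) = -36
Natural end conditions: σ_0 = σ_3 = 0.
Forward elimination and back-substitution give σ_0 = 0, σ_1 = 116/5, σ_2 = -74/5, σ_3 = 0.
On [0, 1], with s_0(t) = a_0 + b_0·t + c_0·t² + d_0·t³: c_0 = σ_0/2 = 0, d_0 = (σ_1 - σ_0)/(6h_0) = 58/15, b_0 = Δ_0 - h_0(2σ_0 + σ_1)/6 = -178/15.

-11.8667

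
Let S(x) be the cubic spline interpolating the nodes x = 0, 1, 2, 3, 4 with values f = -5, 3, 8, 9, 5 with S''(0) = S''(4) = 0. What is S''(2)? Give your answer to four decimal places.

With M_i denoting the second derivative at x_i, h_i = 1, 1, 1, 1, and Δ_i = (y_(i+1) − y_i)/h_i = 8, 5, 1, -4:
  1·M_0 + 4·M_1 + 1·M_2 = 6(Δ_1 - Δ_0) = -18
  1·M_1 + 4·M_2 + 1·M_3 = 6(Δ_2 - Δ_1) = -24
  1·M_2 + 4·M_3 + 1·M_4 = 6(Δ_3 - Δ_2) = -30
Natural end conditions: M_0 = M_4 = 0.
Solving the tridiagonal system: M_0 = 0, M_1 = -51/14, M_2 = -24/7, M_3 = -93/14, M_4 = 0.

-3.4286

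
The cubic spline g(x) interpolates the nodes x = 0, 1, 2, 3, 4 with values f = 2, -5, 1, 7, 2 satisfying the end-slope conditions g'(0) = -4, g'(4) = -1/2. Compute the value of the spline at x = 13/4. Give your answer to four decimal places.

Put M_i = g'' at the i-th knot. Here h = (1, 1, 1, 1) and Δ = (-7, 6, 6, -5), so the interior equations h_(i-1)·M_(i-1) + 2(h_(i-1)+h_i)·M_i + h_i·M_(i+1) = 6(Δ_i − Δ_(i-1)) read
  1·M_0 + 4·M_1 + 1·M_2 = 6(Δ_1 - Δ_0) = 78
  1·M_1 + 4·M_2 + 1·M_3 = 6(Δ_2 - Δ_1) = 0
  1·M_2 + 4·M_3 + 1·M_4 = 6(Δ_3 - Δ_2) = -66
Clamped end conditions give two more equations: 2h_0·M_0 + h_0·M_1 = 6(Δ_0 - g'(0)) = -18 and h_3·M_3 + 2h_3·M_4 = 6(g'(4) - Δ_3) = 27.
Forward elimination and back-substitution give M_0 = -1205/56, M_1 = 701/28, M_2 = -5/8, M_3 = -631/28, M_4 = 1387/56.
On [3, 4], g(x) = 7 - 181/112·(x - 3) - 631/56·(x - 3)² + 883/112·(x - 3)³.
With (x - 3) = 1/4: g(13/4) = 43115/7168.

6.0149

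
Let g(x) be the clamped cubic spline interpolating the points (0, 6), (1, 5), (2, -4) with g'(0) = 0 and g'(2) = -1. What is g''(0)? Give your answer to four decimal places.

8.5000

Write m_i for g''(x_i). With h_i = 1, 1 and divided differences Δ_i = -1, -9, the continuity of g' gives the tridiagonal system
  1·m_0 + 4·m_1 + 1·m_2 = 6(Δ_1 - Δ_0) = -48
Clamped end conditions give two more equations: 2h_0·m_0 + h_0·m_1 = 6(Δ_0 - g'(0)) = -6 and h_1·m_1 + 2h_1·m_2 = 6(g'(2) - Δ_1) = 48.
Hence m_0 = 17/2, m_1 = -23, m_2 = 71/2.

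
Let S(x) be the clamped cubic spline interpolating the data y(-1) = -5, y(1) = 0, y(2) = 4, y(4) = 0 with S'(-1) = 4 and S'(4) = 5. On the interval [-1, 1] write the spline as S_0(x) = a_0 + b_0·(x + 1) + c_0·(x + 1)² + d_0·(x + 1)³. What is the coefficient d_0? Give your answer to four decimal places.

Let M_i = S''(x_i). Step sizes h_i = 2, 1, 2; slopes of the chords Δ_i = (y_(i+1) - y_i)/h_i = 5/2, 4, -2.
  2·M_0 + 6·M_1 + 1·M_2 = 6(Δ_1 - Δ_0) = 9
  1·M_1 + 6·M_2 + 2·M_3 = 6(Δ_2 - Δ_1) = -36
Clamped end conditions give two more equations: 2h_0·M_0 + h_0·M_1 = 6(Δ_0 - S'(-1)) = -9 and h_2·M_2 + 2h_2·M_3 = 6(S'(4) - Δ_2) = 42.
Solving the tridiagonal system: M_0 = -155/32, M_1 = 83/16, M_2 = -199/16, M_3 = 535/32.
On [-1, 1], with S_0(x) = a_0 + b_0·(x + 1) + c_0·(x + 1)² + d_0·(x + 1)³: c_0 = M_0/2 = -155/64, d_0 = (M_1 - M_0)/(6h_0) = 107/128, b_0 = Δ_0 - h_0(2M_0 + M_1)/6 = 4.

0.8359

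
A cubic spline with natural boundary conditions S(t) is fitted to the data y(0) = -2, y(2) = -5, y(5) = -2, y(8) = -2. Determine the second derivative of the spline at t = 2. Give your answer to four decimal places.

With σ_i denoting the second derivative at x_i, h_i = 2, 3, 3, and Δ_i = (y_(i+1) − y_i)/h_i = -3/2, 1, 0:
  2·σ_0 + 10·σ_1 + 3·σ_2 = 6(Δ_1 - Δ_0) = 15
  3·σ_1 + 12·σ_2 + 3·σ_3 = 6(Δ_2 - Δ_1) = -6
Natural end conditions: σ_0 = σ_3 = 0.
Forward elimination and back-substitution give σ_0 = 0, σ_1 = 66/37, σ_2 = -35/37, σ_3 = 0.

1.7838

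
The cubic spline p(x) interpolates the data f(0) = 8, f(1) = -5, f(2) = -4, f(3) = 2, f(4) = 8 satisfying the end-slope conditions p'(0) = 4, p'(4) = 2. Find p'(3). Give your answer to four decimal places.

With m_i denoting the second derivative at x_i, h_i = 1, 1, 1, 1, and Δ_i = (y_(i+1) − y_i)/h_i = -13, 1, 6, 6:
  1·m_0 + 4·m_1 + 1·m_2 = 6(Δ_1 - Δ_0) = 84
  1·m_1 + 4·m_2 + 1·m_3 = 6(Δ_2 - Δ_1) = 30
  1·m_2 + 4·m_3 + 1·m_4 = 6(Δ_3 - Δ_2) = 0
Clamped end conditions give two more equations: 2h_0·m_0 + h_0·m_1 = 6(Δ_0 - p'(0)) = -102 and h_3·m_3 + 2h_3·m_4 = 6(p'(4) - Δ_3) = -24.
Solving: m_0 = -991/14, m_1 = 277/7, m_2 = -7/2, m_3 = 31/7, m_4 = -199/14.
On [3, 4], p'(x) = b_3 + 2c_3·(x - 3) + 3d_3·(x - 3)² with b_3 = Δ_3 - h_3(2m_3 + m_4)/6 = 193/28, c_3 = m_3/2 = 31/14, d_3 = (m_4 - m_3)/(6h_3) = -87/28. So p'(3) = 193/28.

6.8929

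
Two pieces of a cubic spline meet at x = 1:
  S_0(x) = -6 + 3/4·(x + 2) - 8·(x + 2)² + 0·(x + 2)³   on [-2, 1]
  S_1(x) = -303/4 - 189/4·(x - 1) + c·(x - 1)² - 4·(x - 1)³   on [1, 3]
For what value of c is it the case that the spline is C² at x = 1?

-8

S_0''(x) = -16 + 0·(x + 2), so S_0''(1) = -16. On the right, S_1''(1) = 2c, so c = -8.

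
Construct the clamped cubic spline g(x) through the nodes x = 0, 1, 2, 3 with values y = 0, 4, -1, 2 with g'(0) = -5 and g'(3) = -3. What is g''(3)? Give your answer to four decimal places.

Write M_i for g''(x_i). With h_i = 1, 1, 1 and divided differences Δ_i = 4, -5, 3, the continuity of g' gives the tridiagonal system
  1·M_0 + 4·M_1 + 1·M_2 = 6(Δ_1 - Δ_0) = -54
  1·M_1 + 4·M_2 + 1·M_3 = 6(Δ_2 - Δ_1) = 48
Clamped end conditions give two more equations: 2h_0·M_0 + h_0·M_1 = 6(Δ_0 - g'(0)) = 54 and h_2·M_2 + 2h_2·M_3 = 6(g'(3) - Δ_2) = -36.
Forward elimination and back-substitution give M_0 = 638/15, M_1 = -466/15, M_2 = 416/15, M_3 = -478/15.

-31.8667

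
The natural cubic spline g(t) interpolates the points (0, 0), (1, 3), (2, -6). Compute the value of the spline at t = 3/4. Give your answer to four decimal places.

3.2344

Write m_i for g''(x_i). With h_i = 1, 1 and divided differences Δ_i = 3, -9, the continuity of g' gives the tridiagonal system
  1·m_0 + 4·m_1 + 1·m_2 = 6(Δ_1 - Δ_0) = -72
Natural end conditions: m_0 = m_2 = 0.
Hence m_0 = 0, m_1 = -18, m_2 = 0.
On [0, 1], g(t) = 0 + 6·t + 0·t² - 3·t³.
With t = 3/4: g(3/4) = 207/64.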